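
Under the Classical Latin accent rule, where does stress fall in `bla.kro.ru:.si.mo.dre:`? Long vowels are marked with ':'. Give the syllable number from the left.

4

Classical Latin: stress the penult if heavy (long vowel or closed), else the antepenult.
Weights: 4 si L, 5 mo L, 6 dre: H.
The penult (syllable 5, mo) is light, so stress falls on the antepenult (syllable 4, si).
Stress on syllable 4: bla.kro.ru:.ˈsi.mo.dre:.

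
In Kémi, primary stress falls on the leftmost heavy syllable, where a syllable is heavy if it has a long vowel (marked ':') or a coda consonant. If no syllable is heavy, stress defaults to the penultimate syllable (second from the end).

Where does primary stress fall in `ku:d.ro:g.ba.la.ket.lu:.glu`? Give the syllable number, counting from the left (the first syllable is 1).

Weights: 1 ku:d H, 2 ro:g H, 3 ba L, 4 la L, 5 ket H, 6 lu: H, 7 glu L.
Heavy syllables in the domain: 1, 2, 5, 6. The leftmost is syllable 1 (ku:d).
Primary stress: syllable 1 → ˈku:d.ro:g.ba.la.ket.lu:.glu.

1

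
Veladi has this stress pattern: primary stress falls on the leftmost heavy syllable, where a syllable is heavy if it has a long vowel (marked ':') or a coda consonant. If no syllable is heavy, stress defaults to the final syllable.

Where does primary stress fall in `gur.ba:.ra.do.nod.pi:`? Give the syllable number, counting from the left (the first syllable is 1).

Weights: 1 gur H, 2 ba: H, 3 ra L, 4 do L, 5 nod H, 6 pi: H.
Heavy syllables in the domain: 1, 2, 5, 6. The leftmost is syllable 1 (gur).
Primary stress: syllable 1 → ˈgur.ba:.ra.do.nod.pi:.

1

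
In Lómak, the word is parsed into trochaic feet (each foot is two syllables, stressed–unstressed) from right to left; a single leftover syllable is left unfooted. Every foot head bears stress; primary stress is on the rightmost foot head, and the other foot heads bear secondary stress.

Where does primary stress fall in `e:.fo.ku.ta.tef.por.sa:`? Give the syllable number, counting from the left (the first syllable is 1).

6

Parse right to left into trochaic (ˈσσ) feet: e: (ˈfo.ku) (ˈta.tef) (ˈpor.sa:). Syllable 1 is left unfooted.
Foot heads (stressed positions): 2, 4, 6.
End Rule Rightmost: primary stress on the rightmost head = syllable 6.
Primary stress: syllable 6 → e:.fo.ku.ta.tef.ˈpor.sa:.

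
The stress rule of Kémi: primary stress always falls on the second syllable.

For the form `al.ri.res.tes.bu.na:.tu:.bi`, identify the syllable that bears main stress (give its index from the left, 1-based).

The word has 8 syllables; the second syllable is syllable 2 (ri).
Primary stress: syllable 2 → al.ˈri.res.tes.bu.na:.tu:.bi.

2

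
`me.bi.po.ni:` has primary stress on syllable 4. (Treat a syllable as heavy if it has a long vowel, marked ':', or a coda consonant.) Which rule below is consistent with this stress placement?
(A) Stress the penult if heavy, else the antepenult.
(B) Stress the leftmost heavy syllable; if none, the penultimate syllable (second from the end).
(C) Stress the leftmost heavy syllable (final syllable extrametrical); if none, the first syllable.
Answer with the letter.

B

Rule A → syllable 2 (observed: 4).
Rule B → syllable 4 ✓.
Rule C → syllable 1 (observed: 4).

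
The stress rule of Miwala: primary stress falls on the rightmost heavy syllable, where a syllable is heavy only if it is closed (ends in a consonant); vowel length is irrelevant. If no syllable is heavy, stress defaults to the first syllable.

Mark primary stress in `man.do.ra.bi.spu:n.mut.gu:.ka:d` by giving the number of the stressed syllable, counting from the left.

8

Weights: 1 man H, 2 do L, 3 ra L, 4 bi L, 5 spu:n H, 6 mut H, 7 gu: L, 8 ka:d H.
Heavy syllables in the domain: 1, 5, 6, 8. The rightmost is syllable 8 (ka:d).
Primary stress: syllable 8 → man.do.ra.bi.spu:n.mut.gu:.ˈka:d.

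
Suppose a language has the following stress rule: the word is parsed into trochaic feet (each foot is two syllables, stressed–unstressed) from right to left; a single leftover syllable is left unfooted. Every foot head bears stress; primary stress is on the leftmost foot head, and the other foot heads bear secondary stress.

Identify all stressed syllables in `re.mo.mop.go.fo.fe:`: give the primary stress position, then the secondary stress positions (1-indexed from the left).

Parse right to left into trochaic (ˈσσ) feet: (ˈre.mo) (ˈmop.go) (ˈfo.fe:).
Foot heads (stressed positions): 1, 3, 5.
End Rule Leftmost: primary stress on the leftmost head = syllable 1.
Secondary stress on 3, 5: ˈre.mo.ˌmop.go.ˌfo.fe:.

primary 1, secondary 3, 5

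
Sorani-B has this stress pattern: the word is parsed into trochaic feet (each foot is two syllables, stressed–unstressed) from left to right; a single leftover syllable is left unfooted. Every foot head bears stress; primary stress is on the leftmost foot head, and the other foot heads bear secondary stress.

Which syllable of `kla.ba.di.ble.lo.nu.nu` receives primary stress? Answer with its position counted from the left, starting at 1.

Parse left to right into trochaic (ˈσσ) feet: (ˈkla.ba) (ˈdi.ble) (ˈlo.nu) nu. Syllable 7 is left unfooted.
Foot heads (stressed positions): 1, 3, 5.
End Rule Leftmost: primary stress on the leftmost head = syllable 1.
Primary stress: syllable 1 → ˈkla.ba.di.ble.lo.nu.nu.

1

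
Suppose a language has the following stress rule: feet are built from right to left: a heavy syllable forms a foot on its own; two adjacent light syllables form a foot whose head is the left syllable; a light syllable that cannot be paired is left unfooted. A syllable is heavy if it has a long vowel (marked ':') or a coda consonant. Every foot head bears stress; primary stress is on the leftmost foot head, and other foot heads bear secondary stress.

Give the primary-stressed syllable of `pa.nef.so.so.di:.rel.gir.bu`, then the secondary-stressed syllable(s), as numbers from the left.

primary 2, secondary 3, 5, 6, 7

Weights: 1 pa L, 2 nef H, 3 so L, 4 so L, 5 di: H, 6 rel H, 7 gir H, 8 bu L.
Parse right to left (heavy = foot alone; LL = one foot; stranded L unfooted): pa (ˈnef) (ˈso.so) (ˈdi:) (ˈrel) (ˈgir) bu.
Foot heads: 2, 3, 5, 6, 7.
Primary stress on the leftmost head = syllable 2.
Secondary stress on 3, 5, 6, 7: pa.ˈnef.ˌso.so.ˌdi:.ˌrel.ˌgir.bu.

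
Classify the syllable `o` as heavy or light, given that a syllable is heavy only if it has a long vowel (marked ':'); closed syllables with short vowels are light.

`o`: short vowel, open (no coda). Short vowel → light.

light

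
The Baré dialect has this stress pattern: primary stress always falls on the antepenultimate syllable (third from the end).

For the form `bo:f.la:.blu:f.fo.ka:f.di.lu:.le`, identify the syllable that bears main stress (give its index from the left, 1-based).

6

The word has 8 syllables; the antepenultimate syllable (third from the end) is syllable 6 (di).
Primary stress: syllable 6 → bo:f.la:.blu:f.fo.ka:f.ˈdi.lu:.le.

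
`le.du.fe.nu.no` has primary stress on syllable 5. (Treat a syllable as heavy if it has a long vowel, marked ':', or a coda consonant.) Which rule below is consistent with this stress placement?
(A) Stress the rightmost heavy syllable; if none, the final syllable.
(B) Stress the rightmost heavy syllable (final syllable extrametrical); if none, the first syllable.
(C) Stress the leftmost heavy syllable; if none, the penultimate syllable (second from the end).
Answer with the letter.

A

Rule A → syllable 5 ✓.
Rule B → syllable 1 (observed: 5).
Rule C → syllable 4 (observed: 5).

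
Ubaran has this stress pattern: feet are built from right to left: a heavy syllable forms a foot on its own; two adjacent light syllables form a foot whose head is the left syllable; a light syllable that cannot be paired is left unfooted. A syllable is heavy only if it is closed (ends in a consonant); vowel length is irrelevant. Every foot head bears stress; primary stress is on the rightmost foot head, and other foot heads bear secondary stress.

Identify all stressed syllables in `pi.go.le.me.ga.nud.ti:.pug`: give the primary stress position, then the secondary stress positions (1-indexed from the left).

Weights: 1 pi L, 2 go L, 3 le L, 4 me L, 5 ga L, 6 nud H, 7 ti: L, 8 pug H.
Parse right to left (heavy = foot alone; LL = one foot; stranded L unfooted): pi (ˈgo.le) (ˈme.ga) (ˈnud) ti: (ˈpug).
Foot heads: 2, 4, 6, 8.
Primary stress on the rightmost head = syllable 8.
Secondary stress on 2, 4, 6: pi.ˌgo.le.ˌme.ga.ˌnud.ti:.ˈpug.

primary 8, secondary 2, 4, 6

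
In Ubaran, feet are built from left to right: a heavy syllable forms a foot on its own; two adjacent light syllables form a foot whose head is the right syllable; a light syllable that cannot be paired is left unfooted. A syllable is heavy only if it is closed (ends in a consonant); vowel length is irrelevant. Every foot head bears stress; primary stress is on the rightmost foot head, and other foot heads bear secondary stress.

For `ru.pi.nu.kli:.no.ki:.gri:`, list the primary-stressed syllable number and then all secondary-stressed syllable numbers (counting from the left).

Weights: 1 ru L, 2 pi L, 3 nu L, 4 kli: L, 5 no L, 6 ki: L, 7 gri: L.
Parse left to right (heavy = foot alone; LL = one foot; stranded L unfooted): (ru.ˈpi) (nu.ˈkli:) (no.ˈki:) gri:.
Foot heads: 2, 4, 6.
Primary stress on the rightmost head = syllable 6.
Secondary stress on 2, 4: ru.ˌpi.nu.ˌkli:.no.ˈki:.gri:.

primary 6, secondary 2, 4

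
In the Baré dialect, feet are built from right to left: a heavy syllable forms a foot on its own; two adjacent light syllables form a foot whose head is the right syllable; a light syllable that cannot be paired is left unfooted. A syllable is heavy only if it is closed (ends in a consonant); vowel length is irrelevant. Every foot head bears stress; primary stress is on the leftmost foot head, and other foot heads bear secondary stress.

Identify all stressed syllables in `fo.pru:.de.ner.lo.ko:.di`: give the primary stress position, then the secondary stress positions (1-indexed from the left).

primary 3, secondary 4, 7

Weights: 1 fo L, 2 pru: L, 3 de L, 4 ner H, 5 lo L, 6 ko: L, 7 di L.
Parse right to left (heavy = foot alone; LL = one foot; stranded L unfooted): fo (pru:.ˈde) (ˈner) lo (ko:.ˈdi).
Foot heads: 3, 4, 7.
Primary stress on the leftmost head = syllable 3.
Secondary stress on 4, 7: fo.pru:.ˈde.ˌner.lo.ko:.ˌdi.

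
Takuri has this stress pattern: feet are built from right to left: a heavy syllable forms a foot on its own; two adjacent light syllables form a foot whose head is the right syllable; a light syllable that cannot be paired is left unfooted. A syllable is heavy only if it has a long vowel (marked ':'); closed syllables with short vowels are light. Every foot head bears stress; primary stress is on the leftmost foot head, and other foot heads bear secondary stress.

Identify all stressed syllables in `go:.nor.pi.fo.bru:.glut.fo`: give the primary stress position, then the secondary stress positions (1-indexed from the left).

primary 1, secondary 4, 5, 7

Weights: 1 go: H, 2 nor L, 3 pi L, 4 fo L, 5 bru: H, 6 glut L, 7 fo L.
Parse right to left (heavy = foot alone; LL = one foot; stranded L unfooted): (ˈgo:) nor (pi.ˈfo) (ˈbru:) (glut.ˈfo).
Foot heads: 1, 4, 5, 7.
Primary stress on the leftmost head = syllable 1.
Secondary stress on 4, 5, 7: ˈgo:.nor.pi.ˌfo.ˌbru:.glut.ˌfo.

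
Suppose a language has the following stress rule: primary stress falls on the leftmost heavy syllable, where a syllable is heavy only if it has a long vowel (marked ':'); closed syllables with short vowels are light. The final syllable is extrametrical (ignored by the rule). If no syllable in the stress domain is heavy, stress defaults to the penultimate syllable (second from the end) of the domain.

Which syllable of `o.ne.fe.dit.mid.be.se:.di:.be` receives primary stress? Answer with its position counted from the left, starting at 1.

The final syllable (9, be) is extrametrical; the stress domain is syllables 1–8.
Weights: 1 o L, 2 ne L, 3 fe L, 4 dit L, 5 mid L, 6 be L, 7 se: H, 8 di: H.
Heavy syllables in the domain: 7, 8. The leftmost is syllable 7 (se:).
Primary stress: syllable 7 → o.ne.fe.dit.mid.be.ˈse:.di:.be.

7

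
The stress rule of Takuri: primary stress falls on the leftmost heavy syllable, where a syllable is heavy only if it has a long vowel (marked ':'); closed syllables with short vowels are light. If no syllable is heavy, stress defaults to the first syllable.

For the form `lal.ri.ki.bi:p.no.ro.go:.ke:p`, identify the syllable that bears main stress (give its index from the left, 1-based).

4

Weights: 1 lal L, 2 ri L, 3 ki L, 4 bi:p H, 5 no L, 6 ro L, 7 go: H, 8 ke:p H.
Heavy syllables in the domain: 4, 7, 8. The leftmost is syllable 4 (bi:p).
Primary stress: syllable 4 → lal.ri.ki.ˈbi:p.no.ro.go:.ke:p.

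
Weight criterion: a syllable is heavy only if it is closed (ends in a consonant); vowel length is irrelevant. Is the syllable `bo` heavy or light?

light

`bo`: short vowel, open (no coda). Open (no coda) → light.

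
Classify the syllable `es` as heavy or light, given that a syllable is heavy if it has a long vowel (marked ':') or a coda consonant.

heavy

`es`: short vowel, closed (coda /s/). Closed → heavy.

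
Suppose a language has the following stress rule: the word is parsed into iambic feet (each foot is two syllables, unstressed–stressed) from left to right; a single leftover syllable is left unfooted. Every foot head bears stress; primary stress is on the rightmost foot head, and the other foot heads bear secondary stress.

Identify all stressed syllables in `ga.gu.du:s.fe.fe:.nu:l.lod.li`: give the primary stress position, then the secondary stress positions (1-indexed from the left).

Parse left to right into iambic (σˈσ) feet: (ga.ˈgu) (du:s.ˈfe) (fe:.ˈnu:l) (lod.ˈli).
Foot heads (stressed positions): 2, 4, 6, 8.
End Rule Rightmost: primary stress on the rightmost head = syllable 8.
Secondary stress on 2, 4, 6: ga.ˌgu.du:s.ˌfe.fe:.ˌnu:l.lod.ˈli.

primary 8, secondary 2, 4, 6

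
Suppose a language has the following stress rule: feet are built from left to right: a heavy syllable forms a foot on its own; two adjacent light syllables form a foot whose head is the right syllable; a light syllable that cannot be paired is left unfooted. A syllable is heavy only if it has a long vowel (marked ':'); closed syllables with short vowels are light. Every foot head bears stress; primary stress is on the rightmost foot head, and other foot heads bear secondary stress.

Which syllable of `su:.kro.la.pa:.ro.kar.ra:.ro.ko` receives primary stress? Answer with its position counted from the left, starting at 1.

9

Weights: 1 su: H, 2 kro L, 3 la L, 4 pa: H, 5 ro L, 6 kar L, 7 ra: H, 8 ro L, 9 ko L.
Parse left to right (heavy = foot alone; LL = one foot; stranded L unfooted): (ˈsu:) (kro.ˈla) (ˈpa:) (ro.ˈkar) (ˈra:) (ro.ˈko).
Foot heads: 1, 3, 4, 6, 7, 9.
Primary stress on the rightmost head = syllable 9.
Primary stress: syllable 9 → su:.kro.la.pa:.ro.kar.ra:.ro.ˈko.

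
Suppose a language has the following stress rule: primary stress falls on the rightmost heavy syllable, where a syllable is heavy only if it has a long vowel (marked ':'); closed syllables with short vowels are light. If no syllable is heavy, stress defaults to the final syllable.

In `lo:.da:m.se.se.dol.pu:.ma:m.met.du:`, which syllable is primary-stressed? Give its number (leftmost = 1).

Weights: 1 lo: H, 2 da:m H, 3 se L, 4 se L, 5 dol L, 6 pu: H, 7 ma:m H, 8 met L, 9 du: H.
Heavy syllables in the domain: 1, 2, 6, 7, 9. The rightmost is syllable 9 (du:).
Primary stress: syllable 9 → lo:.da:m.se.se.dol.pu:.ma:m.met.ˈdu:.

9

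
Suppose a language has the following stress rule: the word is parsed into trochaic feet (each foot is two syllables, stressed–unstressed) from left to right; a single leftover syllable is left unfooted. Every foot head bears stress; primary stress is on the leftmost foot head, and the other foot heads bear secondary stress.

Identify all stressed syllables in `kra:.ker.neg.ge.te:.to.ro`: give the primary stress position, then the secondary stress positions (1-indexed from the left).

Parse left to right into trochaic (ˈσσ) feet: (ˈkra:.ker) (ˈneg.ge) (ˈte:.to) ro. Syllable 7 is left unfooted.
Foot heads (stressed positions): 1, 3, 5.
End Rule Leftmost: primary stress on the leftmost head = syllable 1.
Secondary stress on 3, 5: ˈkra:.ker.ˌneg.ge.ˌte:.to.ro.

primary 1, secondary 3, 5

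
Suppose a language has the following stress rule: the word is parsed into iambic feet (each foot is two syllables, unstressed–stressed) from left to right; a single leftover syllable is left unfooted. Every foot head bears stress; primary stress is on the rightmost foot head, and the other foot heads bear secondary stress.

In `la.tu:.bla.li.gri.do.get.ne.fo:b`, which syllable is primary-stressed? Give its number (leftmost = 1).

Parse left to right into iambic (σˈσ) feet: (la.ˈtu:) (bla.ˈli) (gri.ˈdo) (get.ˈne) fo:b. Syllable 9 is left unfooted.
Foot heads (stressed positions): 2, 4, 6, 8.
End Rule Rightmost: primary stress on the rightmost head = syllable 8.
Primary stress: syllable 8 → la.tu:.bla.li.gri.do.get.ˈne.fo:b.

8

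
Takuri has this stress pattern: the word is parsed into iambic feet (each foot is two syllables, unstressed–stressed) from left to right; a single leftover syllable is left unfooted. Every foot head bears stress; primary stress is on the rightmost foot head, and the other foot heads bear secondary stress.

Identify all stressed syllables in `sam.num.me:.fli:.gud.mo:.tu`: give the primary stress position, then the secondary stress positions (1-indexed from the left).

primary 6, secondary 2, 4

Parse left to right into iambic (σˈσ) feet: (sam.ˈnum) (me:.ˈfli:) (gud.ˈmo:) tu. Syllable 7 is left unfooted.
Foot heads (stressed positions): 2, 4, 6.
End Rule Rightmost: primary stress on the rightmost head = syllable 6.
Secondary stress on 2, 4: sam.ˌnum.me:.ˌfli:.gud.ˈmo:.tu.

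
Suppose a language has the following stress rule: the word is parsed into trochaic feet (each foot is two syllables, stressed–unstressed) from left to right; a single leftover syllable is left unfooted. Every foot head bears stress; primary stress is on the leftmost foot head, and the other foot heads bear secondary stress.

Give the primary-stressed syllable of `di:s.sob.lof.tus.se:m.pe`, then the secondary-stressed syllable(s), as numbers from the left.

primary 1, secondary 3, 5

Parse left to right into trochaic (ˈσσ) feet: (ˈdi:s.sob) (ˈlof.tus) (ˈse:m.pe).
Foot heads (stressed positions): 1, 3, 5.
End Rule Leftmost: primary stress on the leftmost head = syllable 1.
Secondary stress on 3, 5: ˈdi:s.sob.ˌlof.tus.ˌse:m.pe.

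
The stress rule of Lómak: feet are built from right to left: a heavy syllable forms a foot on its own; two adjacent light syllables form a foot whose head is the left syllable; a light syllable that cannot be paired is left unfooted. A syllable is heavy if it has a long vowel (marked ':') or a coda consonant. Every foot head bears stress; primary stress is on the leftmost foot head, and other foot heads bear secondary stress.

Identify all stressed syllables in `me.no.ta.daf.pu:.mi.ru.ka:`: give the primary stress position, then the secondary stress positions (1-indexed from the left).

Weights: 1 me L, 2 no L, 3 ta L, 4 daf H, 5 pu: H, 6 mi L, 7 ru L, 8 ka: H.
Parse right to left (heavy = foot alone; LL = one foot; stranded L unfooted): me (ˈno.ta) (ˈdaf) (ˈpu:) (ˈmi.ru) (ˈka:).
Foot heads: 2, 4, 5, 6, 8.
Primary stress on the leftmost head = syllable 2.
Secondary stress on 4, 5, 6, 8: me.ˈno.ta.ˌdaf.ˌpu:.ˌmi.ru.ˌka:.

primary 2, secondary 4, 5, 6, 8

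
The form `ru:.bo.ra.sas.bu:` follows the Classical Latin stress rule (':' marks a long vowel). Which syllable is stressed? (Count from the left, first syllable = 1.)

Classical Latin: stress the penult if heavy (long vowel or closed), else the antepenult.
Weights: 3 ra L, 4 sas H, 5 bu: H.
The penult (syllable 4, sas) is heavy, so it takes stress.
Stress on syllable 4: ru:.bo.ra.ˈsas.bu:.

4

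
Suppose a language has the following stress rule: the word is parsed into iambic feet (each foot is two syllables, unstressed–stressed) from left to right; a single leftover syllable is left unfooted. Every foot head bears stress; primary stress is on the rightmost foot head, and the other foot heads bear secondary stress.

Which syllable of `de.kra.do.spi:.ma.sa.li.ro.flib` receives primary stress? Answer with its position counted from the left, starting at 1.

8

Parse left to right into iambic (σˈσ) feet: (de.ˈkra) (do.ˈspi:) (ma.ˈsa) (li.ˈro) flib. Syllable 9 is left unfooted.
Foot heads (stressed positions): 2, 4, 6, 8.
End Rule Rightmost: primary stress on the rightmost head = syllable 8.
Primary stress: syllable 8 → de.kra.do.spi:.ma.sa.li.ˈro.flib.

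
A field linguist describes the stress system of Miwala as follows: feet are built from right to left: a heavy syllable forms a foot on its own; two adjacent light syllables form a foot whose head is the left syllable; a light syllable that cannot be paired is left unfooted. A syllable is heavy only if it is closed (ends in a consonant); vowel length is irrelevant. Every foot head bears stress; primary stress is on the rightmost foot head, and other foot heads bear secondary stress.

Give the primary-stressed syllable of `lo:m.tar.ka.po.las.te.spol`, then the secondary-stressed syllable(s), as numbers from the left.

Weights: 1 lo:m H, 2 tar H, 3 ka L, 4 po L, 5 las H, 6 te L, 7 spol H.
Parse right to left (heavy = foot alone; LL = one foot; stranded L unfooted): (ˈlo:m) (ˈtar) (ˈka.po) (ˈlas) te (ˈspol).
Foot heads: 1, 2, 3, 5, 7.
Primary stress on the rightmost head = syllable 7.
Secondary stress on 1, 2, 3, 5: ˌlo:m.ˌtar.ˌka.po.ˌlas.te.ˈspol.

primary 7, secondary 1, 2, 3, 5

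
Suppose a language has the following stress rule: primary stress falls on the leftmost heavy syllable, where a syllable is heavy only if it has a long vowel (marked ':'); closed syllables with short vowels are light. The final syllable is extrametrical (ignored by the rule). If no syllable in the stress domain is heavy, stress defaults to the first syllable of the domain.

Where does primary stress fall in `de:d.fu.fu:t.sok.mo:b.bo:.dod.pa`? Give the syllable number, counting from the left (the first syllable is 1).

1

The final syllable (8, pa) is extrametrical; the stress domain is syllables 1–7.
Weights: 1 de:d H, 2 fu L, 3 fu:t H, 4 sok L, 5 mo:b H, 6 bo: H, 7 dod L.
Heavy syllables in the domain: 1, 3, 5, 6. The leftmost is syllable 1 (de:d).
Primary stress: syllable 1 → ˈde:d.fu.fu:t.sok.mo:b.bo:.dod.pa.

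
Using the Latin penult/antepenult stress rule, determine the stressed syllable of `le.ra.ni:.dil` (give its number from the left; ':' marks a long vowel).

3

Classical Latin: stress the penult if heavy (long vowel or closed), else the antepenult.
Weights: 2 ra L, 3 ni: H, 4 dil H.
The penult (syllable 3, ni:) is heavy, so it takes stress.
Stress on syllable 3: le.ra.ˈni:.dil.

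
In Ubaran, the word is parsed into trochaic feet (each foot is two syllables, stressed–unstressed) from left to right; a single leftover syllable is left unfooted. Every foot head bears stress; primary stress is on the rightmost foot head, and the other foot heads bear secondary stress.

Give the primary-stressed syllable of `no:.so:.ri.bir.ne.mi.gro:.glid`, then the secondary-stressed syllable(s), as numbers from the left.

Parse left to right into trochaic (ˈσσ) feet: (ˈno:.so:) (ˈri.bir) (ˈne.mi) (ˈgro:.glid).
Foot heads (stressed positions): 1, 3, 5, 7.
End Rule Rightmost: primary stress on the rightmost head = syllable 7.
Secondary stress on 1, 3, 5: ˌno:.so:.ˌri.bir.ˌne.mi.ˈgro:.glid.

primary 7, secondary 1, 3, 5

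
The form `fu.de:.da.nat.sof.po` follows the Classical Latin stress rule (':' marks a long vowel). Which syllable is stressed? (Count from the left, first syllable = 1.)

Classical Latin: stress the penult if heavy (long vowel or closed), else the antepenult.
Weights: 4 nat H, 5 sof H, 6 po L.
The penult (syllable 5, sof) is heavy, so it takes stress.
Stress on syllable 5: fu.de:.da.nat.ˈsof.po.

5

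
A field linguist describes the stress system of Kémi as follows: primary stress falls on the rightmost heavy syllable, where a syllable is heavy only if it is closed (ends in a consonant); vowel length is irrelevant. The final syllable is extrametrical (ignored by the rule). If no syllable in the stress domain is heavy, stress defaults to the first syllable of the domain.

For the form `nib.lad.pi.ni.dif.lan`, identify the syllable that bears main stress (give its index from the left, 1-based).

5

The final syllable (6, lan) is extrametrical; the stress domain is syllables 1–5.
Weights: 1 nib H, 2 lad H, 3 pi L, 4 ni L, 5 dif H.
Heavy syllables in the domain: 1, 2, 5. The rightmost is syllable 5 (dif).
Primary stress: syllable 5 → nib.lad.pi.ni.ˈdif.lan.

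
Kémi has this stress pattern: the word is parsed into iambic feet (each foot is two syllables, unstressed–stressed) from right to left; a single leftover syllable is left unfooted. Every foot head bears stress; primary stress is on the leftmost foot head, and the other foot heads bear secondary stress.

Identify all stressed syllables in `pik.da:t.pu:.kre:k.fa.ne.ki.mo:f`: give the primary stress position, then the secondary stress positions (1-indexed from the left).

Parse right to left into iambic (σˈσ) feet: (pik.ˈda:t) (pu:.ˈkre:k) (fa.ˈne) (ki.ˈmo:f).
Foot heads (stressed positions): 2, 4, 6, 8.
End Rule Leftmost: primary stress on the leftmost head = syllable 2.
Secondary stress on 4, 6, 8: pik.ˈda:t.pu:.ˌkre:k.fa.ˌne.ki.ˌmo:f.

primary 2, secondary 4, 6, 8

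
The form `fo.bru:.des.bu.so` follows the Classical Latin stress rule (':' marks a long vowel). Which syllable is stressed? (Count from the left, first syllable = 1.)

3

Classical Latin: stress the penult if heavy (long vowel or closed), else the antepenult.
Weights: 3 des H, 4 bu L, 5 so L.
The penult (syllable 4, bu) is light, so stress falls on the antepenult (syllable 3, des).
Stress on syllable 3: fo.bru:.ˈdes.bu.so.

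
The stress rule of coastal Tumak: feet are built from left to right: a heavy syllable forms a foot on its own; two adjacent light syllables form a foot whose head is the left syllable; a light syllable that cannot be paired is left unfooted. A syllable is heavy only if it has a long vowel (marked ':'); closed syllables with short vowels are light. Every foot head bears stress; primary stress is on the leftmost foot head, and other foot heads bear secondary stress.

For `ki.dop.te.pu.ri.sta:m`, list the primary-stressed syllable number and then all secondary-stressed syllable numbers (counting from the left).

Weights: 1 ki L, 2 dop L, 3 te L, 4 pu L, 5 ri L, 6 sta:m H.
Parse left to right (heavy = foot alone; LL = one foot; stranded L unfooted): (ˈki.dop) (ˈte.pu) ri (ˈsta:m).
Foot heads: 1, 3, 6.
Primary stress on the leftmost head = syllable 1.
Secondary stress on 3, 6: ˈki.dop.ˌte.pu.ri.ˌsta:m.

primary 1, secondary 3, 6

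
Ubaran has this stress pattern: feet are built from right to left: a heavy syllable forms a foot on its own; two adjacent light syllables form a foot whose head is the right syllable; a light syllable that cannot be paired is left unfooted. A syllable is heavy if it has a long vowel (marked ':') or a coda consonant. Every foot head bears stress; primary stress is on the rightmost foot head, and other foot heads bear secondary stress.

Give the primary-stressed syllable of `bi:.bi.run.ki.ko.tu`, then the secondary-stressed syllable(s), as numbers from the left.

Weights: 1 bi: H, 2 bi L, 3 run H, 4 ki L, 5 ko L, 6 tu L.
Parse right to left (heavy = foot alone; LL = one foot; stranded L unfooted): (ˈbi:) bi (ˈrun) ki (ko.ˈtu).
Foot heads: 1, 3, 6.
Primary stress on the rightmost head = syllable 6.
Secondary stress on 1, 3: ˌbi:.bi.ˌrun.ki.ko.ˈtu.

primary 6, secondary 1, 3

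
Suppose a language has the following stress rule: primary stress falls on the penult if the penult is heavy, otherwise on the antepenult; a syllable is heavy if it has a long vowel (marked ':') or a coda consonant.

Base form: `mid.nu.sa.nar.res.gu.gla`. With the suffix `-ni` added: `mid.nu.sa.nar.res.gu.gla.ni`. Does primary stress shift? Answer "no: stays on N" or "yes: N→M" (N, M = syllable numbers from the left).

yes: 5→6

Base `mid.nu.sa.nar.res.gu.gla` (7 syllables):
  Weights: 5 res H, 6 gu L, 7 gla L.
  The penult (syllable 6, gu) is light, so stress falls on the antepenult (syllable 5, res).
  → primary stress on syllable 5.
Suffixed `mid.nu.sa.nar.res.gu.gla.ni` (8 syllables):
  Weights: 6 gu L, 7 gla L, 8 ni L.
  The penult (syllable 7, gla) is light, so stress falls on the antepenult (syllable 6, gu).
  → primary stress on syllable 6.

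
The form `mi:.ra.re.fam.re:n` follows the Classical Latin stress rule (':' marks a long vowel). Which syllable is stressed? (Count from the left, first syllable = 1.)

4

Classical Latin: stress the penult if heavy (long vowel or closed), else the antepenult.
Weights: 3 re L, 4 fam H, 5 re:n H.
The penult (syllable 4, fam) is heavy, so it takes stress.
Stress on syllable 4: mi:.ra.re.ˈfam.re:n.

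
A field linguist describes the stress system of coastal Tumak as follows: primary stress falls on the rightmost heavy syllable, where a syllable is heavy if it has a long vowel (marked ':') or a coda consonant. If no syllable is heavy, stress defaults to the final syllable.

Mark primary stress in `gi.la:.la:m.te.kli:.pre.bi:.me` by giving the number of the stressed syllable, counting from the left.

7

Weights: 1 gi L, 2 la: H, 3 la:m H, 4 te L, 5 kli: H, 6 pre L, 7 bi: H, 8 me L.
Heavy syllables in the domain: 2, 3, 5, 7. The rightmost is syllable 7 (bi:).
Primary stress: syllable 7 → gi.la:.la:m.te.kli:.pre.ˈbi:.me.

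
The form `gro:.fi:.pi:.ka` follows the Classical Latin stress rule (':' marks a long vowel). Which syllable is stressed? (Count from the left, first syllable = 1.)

Classical Latin: stress the penult if heavy (long vowel or closed), else the antepenult.
Weights: 2 fi: H, 3 pi: H, 4 ka L.
The penult (syllable 3, pi:) is heavy, so it takes stress.
Stress on syllable 3: gro:.fi:.ˈpi:.ka.

3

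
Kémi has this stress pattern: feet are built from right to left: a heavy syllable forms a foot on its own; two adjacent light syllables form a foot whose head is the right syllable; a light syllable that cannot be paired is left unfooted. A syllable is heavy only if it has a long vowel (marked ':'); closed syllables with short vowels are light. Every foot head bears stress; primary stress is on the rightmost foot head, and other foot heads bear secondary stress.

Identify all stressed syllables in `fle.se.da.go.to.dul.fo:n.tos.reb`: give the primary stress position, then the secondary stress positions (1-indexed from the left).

Weights: 1 fle L, 2 se L, 3 da L, 4 go L, 5 to L, 6 dul L, 7 fo:n H, 8 tos L, 9 reb L.
Parse right to left (heavy = foot alone; LL = one foot; stranded L unfooted): (fle.ˈse) (da.ˈgo) (to.ˈdul) (ˈfo:n) (tos.ˈreb).
Foot heads: 2, 4, 6, 7, 9.
Primary stress on the rightmost head = syllable 9.
Secondary stress on 2, 4, 6, 7: fle.ˌse.da.ˌgo.to.ˌdul.ˌfo:n.tos.ˈreb.

primary 9, secondary 2, 4, 6, 7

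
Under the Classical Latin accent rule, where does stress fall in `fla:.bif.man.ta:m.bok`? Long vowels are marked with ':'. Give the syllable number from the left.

4

Classical Latin: stress the penult if heavy (long vowel or closed), else the antepenult.
Weights: 3 man H, 4 ta:m H, 5 bok H.
The penult (syllable 4, ta:m) is heavy, so it takes stress.
Stress on syllable 4: fla:.bif.man.ˈta:m.bok.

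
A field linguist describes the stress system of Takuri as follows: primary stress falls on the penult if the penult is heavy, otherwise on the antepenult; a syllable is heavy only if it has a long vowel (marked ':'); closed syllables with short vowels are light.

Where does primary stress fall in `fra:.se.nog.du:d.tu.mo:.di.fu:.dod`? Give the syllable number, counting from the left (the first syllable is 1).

8

Weights: 7 di L, 8 fu: H, 9 dod L.
The penult (syllable 8, fu:) is heavy, so it takes stress.
Primary stress: syllable 8 → fra:.se.nog.du:d.tu.mo:.di.ˈfu:.dod.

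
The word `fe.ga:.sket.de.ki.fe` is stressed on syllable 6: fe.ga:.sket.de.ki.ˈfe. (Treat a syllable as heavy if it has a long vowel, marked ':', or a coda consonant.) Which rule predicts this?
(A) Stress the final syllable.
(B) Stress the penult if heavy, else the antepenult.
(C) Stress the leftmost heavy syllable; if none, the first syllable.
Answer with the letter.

A

Rule A → syllable 6 ✓.
Rule B → syllable 4 (observed: 6).
Rule C → syllable 2 (observed: 6).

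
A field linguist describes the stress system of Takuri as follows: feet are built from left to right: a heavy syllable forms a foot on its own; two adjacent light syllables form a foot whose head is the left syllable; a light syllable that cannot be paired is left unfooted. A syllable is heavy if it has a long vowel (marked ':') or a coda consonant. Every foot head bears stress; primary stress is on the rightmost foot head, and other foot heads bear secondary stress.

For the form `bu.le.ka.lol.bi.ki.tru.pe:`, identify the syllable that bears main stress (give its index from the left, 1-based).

Weights: 1 bu L, 2 le L, 3 ka L, 4 lol H, 5 bi L, 6 ki L, 7 tru L, 8 pe: H.
Parse left to right (heavy = foot alone; LL = one foot; stranded L unfooted): (ˈbu.le) ka (ˈlol) (ˈbi.ki) tru (ˈpe:).
Foot heads: 1, 4, 5, 8.
Primary stress on the rightmost head = syllable 8.
Primary stress: syllable 8 → bu.le.ka.lol.bi.ki.tru.ˈpe:.

8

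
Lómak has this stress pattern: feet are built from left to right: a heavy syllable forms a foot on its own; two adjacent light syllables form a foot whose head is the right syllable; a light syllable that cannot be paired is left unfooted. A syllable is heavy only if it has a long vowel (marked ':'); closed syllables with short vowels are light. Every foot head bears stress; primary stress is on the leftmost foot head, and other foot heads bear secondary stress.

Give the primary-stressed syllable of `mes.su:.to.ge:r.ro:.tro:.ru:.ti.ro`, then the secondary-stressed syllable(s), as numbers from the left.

Weights: 1 mes L, 2 su: H, 3 to L, 4 ge:r H, 5 ro: H, 6 tro: H, 7 ru: H, 8 ti L, 9 ro L.
Parse left to right (heavy = foot alone; LL = one foot; stranded L unfooted): mes (ˈsu:) to (ˈge:r) (ˈro:) (ˈtro:) (ˈru:) (ti.ˈro).
Foot heads: 2, 4, 5, 6, 7, 9.
Primary stress on the leftmost head = syllable 2.
Secondary stress on 4, 5, 6, 7, 9: mes.ˈsu:.to.ˌge:r.ˌro:.ˌtro:.ˌru:.ti.ˌro.

primary 2, secondary 4, 5, 6, 7, 9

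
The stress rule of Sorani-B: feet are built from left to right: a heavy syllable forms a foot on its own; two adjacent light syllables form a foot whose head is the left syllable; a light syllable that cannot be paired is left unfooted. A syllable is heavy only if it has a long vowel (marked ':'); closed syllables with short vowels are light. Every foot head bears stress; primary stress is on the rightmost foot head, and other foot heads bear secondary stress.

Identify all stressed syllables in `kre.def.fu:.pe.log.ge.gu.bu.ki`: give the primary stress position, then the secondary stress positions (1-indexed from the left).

Weights: 1 kre L, 2 def L, 3 fu: H, 4 pe L, 5 log L, 6 ge L, 7 gu L, 8 bu L, 9 ki L.
Parse left to right (heavy = foot alone; LL = one foot; stranded L unfooted): (ˈkre.def) (ˈfu:) (ˈpe.log) (ˈge.gu) (ˈbu.ki).
Foot heads: 1, 3, 4, 6, 8.
Primary stress on the rightmost head = syllable 8.
Secondary stress on 1, 3, 4, 6: ˌkre.def.ˌfu:.ˌpe.log.ˌge.gu.ˈbu.ki.

primary 8, secondary 1, 3, 4, 6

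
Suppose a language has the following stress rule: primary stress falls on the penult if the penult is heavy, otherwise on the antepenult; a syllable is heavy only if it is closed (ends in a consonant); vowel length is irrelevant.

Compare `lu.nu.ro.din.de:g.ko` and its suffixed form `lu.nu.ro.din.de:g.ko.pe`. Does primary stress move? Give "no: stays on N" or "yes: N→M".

Base `lu.nu.ro.din.de:g.ko` (6 syllables):
  Weights: 4 din H, 5 de:g H, 6 ko L.
  The penult (syllable 5, de:g) is heavy, so it takes stress.
  → primary stress on syllable 5.
Suffixed `lu.nu.ro.din.de:g.ko.pe` (7 syllables):
  Weights: 5 de:g H, 6 ko L, 7 pe L.
  The penult (syllable 6, ko) is light, so stress falls on the antepenult (syllable 5, de:g).
  → primary stress on syllable 5.

no: stays on 5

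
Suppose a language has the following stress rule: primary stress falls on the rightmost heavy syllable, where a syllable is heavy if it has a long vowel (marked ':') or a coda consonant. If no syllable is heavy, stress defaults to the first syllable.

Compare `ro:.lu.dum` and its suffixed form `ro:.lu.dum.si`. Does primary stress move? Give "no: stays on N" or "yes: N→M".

Base `ro:.lu.dum` (3 syllables):
  Weights: 1 ro: H, 2 lu L, 3 dum H.
  Heavy syllables in the domain: 1, 3. The rightmost is syllable 3 (dum).
  → primary stress on syllable 3.
Suffixed `ro:.lu.dum.si` (4 syllables):
  Weights: 1 ro: H, 2 lu L, 3 dum H, 4 si L.
  Heavy syllables in the domain: 1, 3. The rightmost is syllable 3 (dum).
  → primary stress on syllable 3.

no: stays on 3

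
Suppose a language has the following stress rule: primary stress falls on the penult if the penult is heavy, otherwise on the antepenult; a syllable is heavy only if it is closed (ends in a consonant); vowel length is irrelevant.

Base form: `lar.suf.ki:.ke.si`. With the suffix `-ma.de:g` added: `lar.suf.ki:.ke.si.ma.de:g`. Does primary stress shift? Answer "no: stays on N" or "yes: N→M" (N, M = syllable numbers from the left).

Base `lar.suf.ki:.ke.si` (5 syllables):
  Weights: 3 ki: L, 4 ke L, 5 si L.
  The penult (syllable 4, ke) is light, so stress falls on the antepenult (syllable 3, ki:).
  → primary stress on syllable 3.
Suffixed `lar.suf.ki:.ke.si.ma.de:g` (7 syllables):
  Weights: 5 si L, 6 ma L, 7 de:g H.
  The penult (syllable 6, ma) is light, so stress falls on the antepenult (syllable 5, si).
  → primary stress on syllable 5.

yes: 3→5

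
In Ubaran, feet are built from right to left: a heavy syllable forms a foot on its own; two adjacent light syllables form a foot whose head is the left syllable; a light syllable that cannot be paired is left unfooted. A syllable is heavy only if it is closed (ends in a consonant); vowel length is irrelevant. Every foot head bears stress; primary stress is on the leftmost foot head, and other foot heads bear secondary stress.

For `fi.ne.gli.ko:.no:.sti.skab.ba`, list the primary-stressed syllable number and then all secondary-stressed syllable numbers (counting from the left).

primary 1, secondary 3, 5, 7

Weights: 1 fi L, 2 ne L, 3 gli L, 4 ko: L, 5 no: L, 6 sti L, 7 skab H, 8 ba L.
Parse right to left (heavy = foot alone; LL = one foot; stranded L unfooted): (ˈfi.ne) (ˈgli.ko:) (ˈno:.sti) (ˈskab) ba.
Foot heads: 1, 3, 5, 7.
Primary stress on the leftmost head = syllable 1.
Secondary stress on 3, 5, 7: ˈfi.ne.ˌgli.ko:.ˌno:.sti.ˌskab.ba.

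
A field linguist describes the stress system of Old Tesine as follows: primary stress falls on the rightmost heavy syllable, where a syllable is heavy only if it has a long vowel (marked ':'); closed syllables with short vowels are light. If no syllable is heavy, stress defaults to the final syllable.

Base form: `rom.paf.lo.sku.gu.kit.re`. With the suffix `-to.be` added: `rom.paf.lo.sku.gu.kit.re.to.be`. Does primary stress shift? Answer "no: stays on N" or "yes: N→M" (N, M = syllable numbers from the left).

Base `rom.paf.lo.sku.gu.kit.re` (7 syllables):
  Weights: 1 rom L, 2 paf L, 3 lo L, 4 sku L, 5 gu L, 6 kit L, 7 re L.
  No heavy syllable in the domain; default to the final syllable = syllable 7.
  → primary stress on syllable 7.
Suffixed `rom.paf.lo.sku.gu.kit.re.to.be` (9 syllables):
  Weights: 1 rom L, 2 paf L, 3 lo L, 4 sku L, 5 gu L, 6 kit L, 7 re L, 8 to L, 9 be L.
  No heavy syllable in the domain; default to the final syllable = syllable 9.
  → primary stress on syllable 9.

yes: 7→9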